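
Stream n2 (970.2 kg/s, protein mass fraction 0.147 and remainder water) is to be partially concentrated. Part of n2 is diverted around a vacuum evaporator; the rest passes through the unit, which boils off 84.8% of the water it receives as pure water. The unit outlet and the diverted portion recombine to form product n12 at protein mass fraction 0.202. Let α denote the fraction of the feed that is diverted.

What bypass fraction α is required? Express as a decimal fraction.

All 970.2×0.147 = 142.62 kg/s of protein reaches n12, so n12 = 142.62/0.202 = 706.04 kg/s and vapour = 264.16 kg/s.
The evaporator receives (1−α)·970.2 of feed at 0.853 water and removes 0.848 of that water:
0.848×0.853×(1−α)×970.2 = 264.16
(1−α) = 264.16/701.79 = 0.3764;  α = 0.6236.

0.624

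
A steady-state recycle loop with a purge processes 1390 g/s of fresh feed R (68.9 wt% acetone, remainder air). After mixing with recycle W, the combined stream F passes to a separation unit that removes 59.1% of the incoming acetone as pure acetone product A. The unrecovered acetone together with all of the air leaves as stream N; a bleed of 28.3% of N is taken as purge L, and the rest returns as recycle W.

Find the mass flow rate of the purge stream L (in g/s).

air enters only via R and leaves only via the purge: 1390×0.311 = 0.283×(air in N), and the separation unit passes all air, so air in F = air in N = 1527.5 g/s.
acetone in F: m_A = 1390×0.689 + (1−0.283)·(1−0.591)·m_A, so m_A = 957.71/0.7067 = 1355.1 g/s.
N = (1−0.591)×1355.1 + 1527.5 = 2081.8 g/s.
Purge L = 0.283×2081.8 = 589.14 g/s.

589.1 g/s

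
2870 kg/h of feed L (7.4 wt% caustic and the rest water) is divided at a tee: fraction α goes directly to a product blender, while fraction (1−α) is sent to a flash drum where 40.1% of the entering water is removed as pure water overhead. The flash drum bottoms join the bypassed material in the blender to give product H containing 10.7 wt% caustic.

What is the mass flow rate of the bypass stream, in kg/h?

All 2870×0.074 = 212.38 kg/h of caustic reaches H, so H = 212.38/0.107 = 1984.9 kg/h and vapour = 885.14 kg/h.
The evaporator receives (1−α)·2870 of feed at 0.926 water and removes 0.401 of that water:
0.401×0.926×(1−α)×2870 = 885.14
(1−α) = 885.14/1065.7 = 0.8306;  α = 0.1694.
Bypass flow = 0.1694×2870 = 486.27 kg/h.

486.3 kg/h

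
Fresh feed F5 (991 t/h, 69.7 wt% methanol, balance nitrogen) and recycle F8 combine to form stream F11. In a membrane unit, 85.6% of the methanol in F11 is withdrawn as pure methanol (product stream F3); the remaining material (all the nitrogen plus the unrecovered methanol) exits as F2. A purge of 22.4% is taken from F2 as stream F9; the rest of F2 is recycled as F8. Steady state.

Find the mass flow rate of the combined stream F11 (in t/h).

2118 t/h

nitrogen enters only via F5 and leaves only via the purge: 991×0.303 = 0.224×(nitrogen in F2), and the membrane unit passes all nitrogen, so nitrogen in F11 = nitrogen in F2 = 1340.5 t/h.
methanol in F11: m_A = 991×0.697 + (1−0.224)·(1−0.856)·m_A, so m_A = 690.73/0.8883 = 777.62 t/h.
F11 = 777.62 + 1340.5 = 2118.1 t/h.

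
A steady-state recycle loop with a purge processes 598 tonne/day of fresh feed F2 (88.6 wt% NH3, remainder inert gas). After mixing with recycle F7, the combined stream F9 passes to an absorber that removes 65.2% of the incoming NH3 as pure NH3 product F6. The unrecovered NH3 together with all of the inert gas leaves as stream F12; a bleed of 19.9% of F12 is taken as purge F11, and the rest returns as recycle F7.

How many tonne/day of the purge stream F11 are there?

119 tonne/day

inert gas enters only via F2 and leaves only via the purge: 598×0.114 = 0.199×(inert gas in F12), and the absorber passes all inert gas, so inert gas in F9 = inert gas in F12 = 342.57 tonne/day.
NH3 in F9: m_A = 598×0.886 + (1−0.199)·(1−0.652)·m_A, so m_A = 529.83/0.7213 = 734.59 tonne/day.
F12 = (1−0.652)×734.59 + 342.57 = 598.21 tonne/day.
Purge F11 = 0.199×598.21 = 119.04 tonne/day.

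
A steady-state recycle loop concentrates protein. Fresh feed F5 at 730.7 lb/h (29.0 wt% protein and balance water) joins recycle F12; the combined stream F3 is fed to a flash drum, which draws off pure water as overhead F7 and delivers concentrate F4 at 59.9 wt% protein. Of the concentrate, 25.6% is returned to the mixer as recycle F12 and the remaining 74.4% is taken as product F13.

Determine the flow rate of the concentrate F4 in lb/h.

Overall protein balance (none leaves overhead): protein in fresh feed = protein in product, i.e. 730.7×0.290 = (1−0.256)·F4·0.599.
F4 = 211.9/(0.599×0.744) = 475.49 lb/h.

475.5 lb/h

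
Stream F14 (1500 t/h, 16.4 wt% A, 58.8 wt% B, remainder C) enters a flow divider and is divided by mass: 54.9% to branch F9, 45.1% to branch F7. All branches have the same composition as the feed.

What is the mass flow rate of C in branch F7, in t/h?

Branch F7 total = 0.451×1500 = 676.5 t/h.
C in F7 = 0.248×676.5 = 167.77 t/h.

167.8 t/h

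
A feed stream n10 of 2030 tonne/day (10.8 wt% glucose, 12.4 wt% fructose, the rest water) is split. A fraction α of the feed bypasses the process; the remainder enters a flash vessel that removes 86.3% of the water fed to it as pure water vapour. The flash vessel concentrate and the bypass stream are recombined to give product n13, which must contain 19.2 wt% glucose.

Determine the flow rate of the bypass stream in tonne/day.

690 tonne/day

All 2030×0.108 = 219.24 tonne/day of glucose reaches n13, so n13 = 219.24/0.192 = 1141.9 tonne/day and vapour = 888.12 tonne/day.
The evaporator receives (1−α)·2030 of feed at 0.768 water and removes 0.863 of that water:
0.863×0.768×(1−α)×2030 = 888.12
(1−α) = 888.12/1345.5 = 0.6601;  α = 0.3399.
Bypass flow = 0.3399×2030 = 690.01 tonne/day.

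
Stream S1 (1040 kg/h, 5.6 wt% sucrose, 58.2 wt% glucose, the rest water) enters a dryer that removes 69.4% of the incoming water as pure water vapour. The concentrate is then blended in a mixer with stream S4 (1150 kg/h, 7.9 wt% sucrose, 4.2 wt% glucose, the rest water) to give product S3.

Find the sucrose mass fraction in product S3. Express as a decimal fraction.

0.0773

Vapour removed = 0.694×0.362×1040 = 261.28 kg/h; concentrate = 778.72 kg/h.
sucrose reaching the mixer = 58.24 (from concentrate) + 1150×0.079 = 149.09 kg/h.
Product flow = 778.72 + 1150 = 1928.7 kg/h; sucrose fraction = 0.0773.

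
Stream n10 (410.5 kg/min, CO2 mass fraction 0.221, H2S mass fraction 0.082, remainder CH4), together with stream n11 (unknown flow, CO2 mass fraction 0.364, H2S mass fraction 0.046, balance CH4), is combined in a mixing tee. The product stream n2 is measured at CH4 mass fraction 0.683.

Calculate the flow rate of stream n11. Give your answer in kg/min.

Let n11 be the unknown flow. Total out = 410.5 + n11.
CH4 balance: 286.12 + 0.590·n11 = 0.683·(410.5 + n11)
(0.590 − 0.683)·n11 = 0.683×410.5 − 286.12 = -5.747
n11 = -5.747 / -0.093 = 61.796 kg/min

61.8 kg/min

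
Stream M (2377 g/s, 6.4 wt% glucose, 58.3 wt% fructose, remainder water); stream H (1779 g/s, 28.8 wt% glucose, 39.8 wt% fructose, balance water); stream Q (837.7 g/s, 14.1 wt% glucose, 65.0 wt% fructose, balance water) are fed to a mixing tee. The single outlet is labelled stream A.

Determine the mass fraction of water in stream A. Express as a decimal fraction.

Total flow out = 2377 + 1779 + 837.7 = 4993.7 g/s.
water in = 2377×0.353 + 1779×0.314 + 837.7×0.209 = 1572.8 g/s.
water mass fraction in A = 1572.8/4993.7 = 0.315.

0.315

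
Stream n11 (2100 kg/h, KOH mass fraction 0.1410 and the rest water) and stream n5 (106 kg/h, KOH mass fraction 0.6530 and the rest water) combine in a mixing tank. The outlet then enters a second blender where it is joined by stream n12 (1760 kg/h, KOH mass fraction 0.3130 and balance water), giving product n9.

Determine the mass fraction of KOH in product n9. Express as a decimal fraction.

Overall, product flow = 3966 kg/h.
KOH in = 2100×0.141 + 106×0.653 + 1760×0.313 = 916.2 kg/h.
KOH fraction in n9 = 0.2310.

0.2310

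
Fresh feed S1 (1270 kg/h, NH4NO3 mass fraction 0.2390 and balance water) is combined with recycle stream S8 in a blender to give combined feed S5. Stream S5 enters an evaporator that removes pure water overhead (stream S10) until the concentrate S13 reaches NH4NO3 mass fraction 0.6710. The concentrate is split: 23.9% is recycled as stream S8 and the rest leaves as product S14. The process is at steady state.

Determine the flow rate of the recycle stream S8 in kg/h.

142.1 kg/h

Overall NH4NO3 balance (none leaves overhead): NH4NO3 in fresh feed = NH4NO3 in product, i.e. 1270×0.239 = (1−0.239)·S13·0.671.
S13 = 303.53/(0.671×0.761) = 594.42 kg/h.
Recycle S8 = 0.239×594.42 = 142.07 kg/h.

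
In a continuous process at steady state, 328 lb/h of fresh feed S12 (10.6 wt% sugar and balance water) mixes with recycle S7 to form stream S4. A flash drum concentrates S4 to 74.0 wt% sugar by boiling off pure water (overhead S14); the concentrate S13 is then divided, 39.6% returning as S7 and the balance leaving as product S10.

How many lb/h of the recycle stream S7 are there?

30.8 lb/h

Overall sugar balance (none leaves overhead): sugar in fresh feed = sugar in product, i.e. 328×0.106 = (1−0.396)·S13·0.740.
S13 = 34.768/(0.740×0.604) = 77.788 lb/h.
Recycle S7 = 0.396×77.788 = 30.804 lb/h.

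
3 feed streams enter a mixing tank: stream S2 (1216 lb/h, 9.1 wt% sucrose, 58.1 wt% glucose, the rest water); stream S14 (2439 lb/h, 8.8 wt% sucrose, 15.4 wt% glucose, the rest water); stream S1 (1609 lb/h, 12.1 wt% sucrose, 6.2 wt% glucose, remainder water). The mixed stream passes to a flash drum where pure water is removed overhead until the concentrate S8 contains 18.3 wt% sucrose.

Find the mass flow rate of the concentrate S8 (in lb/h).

sucrose entering = 1216×0.091 + 2439×0.088 + 1609×0.121 = 519.98 lb/h.
All sucrose reports to S8, so S8 = 519.98/0.183 = 2841.4 lb/h.

2841 lb/h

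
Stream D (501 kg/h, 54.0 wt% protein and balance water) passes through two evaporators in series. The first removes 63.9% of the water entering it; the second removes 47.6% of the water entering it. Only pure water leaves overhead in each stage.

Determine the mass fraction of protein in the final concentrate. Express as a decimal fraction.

water in feed = 501×0.460 = 230.46 kg/h.
After stage 1: water left = (1−0.639)×230.46 = 83.196; stream total = 353.74 kg/h.
After stage 2: water left = (1−0.476)×83.196 = 43.595; final concentrate = 314.13 kg/h.
protein fraction = 270.54/314.13 = 0.861.

0.861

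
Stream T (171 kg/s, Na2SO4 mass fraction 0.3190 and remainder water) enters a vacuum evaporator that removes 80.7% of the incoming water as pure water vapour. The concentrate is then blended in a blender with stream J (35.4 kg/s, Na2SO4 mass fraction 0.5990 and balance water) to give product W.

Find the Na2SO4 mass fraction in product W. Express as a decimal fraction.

0.6738

Vapour removed = 0.807×0.681×171 = 93.976 kg/s; concentrate = 77.024 kg/s.
Na2SO4 reaching the mixer = 54.549 (from concentrate) + 35.4×0.599 = 75.754 kg/s.
Product flow = 77.024 + 35.4 = 112.42 kg/s; Na2SO4 fraction = 0.6738.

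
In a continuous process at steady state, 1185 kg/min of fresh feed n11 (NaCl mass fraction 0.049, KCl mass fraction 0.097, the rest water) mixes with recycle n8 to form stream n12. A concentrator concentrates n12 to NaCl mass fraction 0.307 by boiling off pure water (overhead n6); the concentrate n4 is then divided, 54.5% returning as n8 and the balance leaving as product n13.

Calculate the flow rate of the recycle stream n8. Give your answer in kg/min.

226.5 kg/min

Overall NaCl balance (none leaves overhead): NaCl in fresh feed = NaCl in product, i.e. 1185×0.049 = (1−0.545)·n4·0.307.
n4 = 58.065/(0.307×0.455) = 415.69 kg/min.
Recycle n8 = 0.545×415.69 = 226.55 kg/min.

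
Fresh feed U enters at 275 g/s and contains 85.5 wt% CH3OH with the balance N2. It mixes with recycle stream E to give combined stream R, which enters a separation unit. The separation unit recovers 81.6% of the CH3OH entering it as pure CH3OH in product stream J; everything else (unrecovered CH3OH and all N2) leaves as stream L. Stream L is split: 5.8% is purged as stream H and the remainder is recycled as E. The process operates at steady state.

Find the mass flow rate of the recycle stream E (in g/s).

N2 enters only via U and leaves only via the purge: 275×0.145 = 0.058×(N2 in L), and the separation unit passes all N2, so N2 in R = N2 in L = 687.5 g/s.
CH3OH in R: m_A = 275×0.855 + (1−0.058)·(1−0.816)·m_A, so m_A = 235.12/0.8267 = 284.42 g/s.
L = (1−0.816)×284.42 + 687.5 = 739.83 g/s.
Recycle E = (1−0.058)×739.83 = 696.92 g/s.

696.9 g/s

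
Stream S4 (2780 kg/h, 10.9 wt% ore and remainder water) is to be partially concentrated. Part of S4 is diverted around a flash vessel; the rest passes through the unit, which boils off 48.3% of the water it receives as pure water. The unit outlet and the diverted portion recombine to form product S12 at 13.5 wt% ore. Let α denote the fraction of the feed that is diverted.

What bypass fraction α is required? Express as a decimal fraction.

All 2780×0.109 = 303.02 kg/h of ore reaches S12, so S12 = 303.02/0.135 = 2244.6 kg/h and vapour = 535.41 kg/h.
The evaporator receives (1−α)·2780 of feed at 0.891 water and removes 0.483 of that water:
0.483×0.891×(1−α)×2780 = 535.41
(1−α) = 535.41/1196.4 = 0.4475;  α = 0.5525.

0.552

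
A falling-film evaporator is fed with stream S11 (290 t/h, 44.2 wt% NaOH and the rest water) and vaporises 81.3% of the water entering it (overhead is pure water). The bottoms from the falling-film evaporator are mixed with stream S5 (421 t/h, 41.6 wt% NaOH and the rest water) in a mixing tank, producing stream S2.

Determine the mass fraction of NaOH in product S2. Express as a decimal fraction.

0.523

Vapour removed = 0.813×0.558×290 = 131.56 t/h; concentrate = 158.44 t/h.
NaOH reaching the mixer = 128.18 (from concentrate) + 421×0.416 = 303.32 t/h.
Product flow = 158.44 + 421 = 579.44 t/h; NaOH fraction = 0.523.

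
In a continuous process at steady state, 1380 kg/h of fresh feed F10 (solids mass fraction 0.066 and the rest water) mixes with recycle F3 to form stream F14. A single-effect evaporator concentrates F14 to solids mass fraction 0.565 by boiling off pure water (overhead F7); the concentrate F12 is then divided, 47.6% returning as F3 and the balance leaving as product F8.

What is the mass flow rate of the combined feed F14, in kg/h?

Overall solids balance (none leaves overhead): solids in fresh feed = solids in product, i.e. 1380×0.066 = (1−0.476)·F12·0.565.
F12 = 91.08/(0.565×0.524) = 307.64 kg/h.
Recycle F3 = 0.476×307.64 = 146.44 kg/h.
Combined feed F14 = 1380 + 146.44 = 1526.4 kg/h.

1526 kg/h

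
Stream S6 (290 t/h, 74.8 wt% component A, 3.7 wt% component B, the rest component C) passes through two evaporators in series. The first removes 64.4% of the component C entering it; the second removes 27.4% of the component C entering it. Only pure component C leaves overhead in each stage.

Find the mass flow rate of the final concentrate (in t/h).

243.8 t/h

component C in feed = 290×0.215 = 62.35 t/h.
After stage 1: component C left = (1−0.644)×62.35 = 22.197; stream total = 249.85 t/h.
After stage 2: component C left = (1−0.274)×22.197 = 16.115; final concentrate = 243.76 t/h.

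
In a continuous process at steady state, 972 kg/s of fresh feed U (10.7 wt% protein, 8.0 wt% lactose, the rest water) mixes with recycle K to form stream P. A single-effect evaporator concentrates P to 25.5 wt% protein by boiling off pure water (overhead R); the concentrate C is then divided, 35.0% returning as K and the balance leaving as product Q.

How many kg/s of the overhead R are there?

Overall protein balance (none leaves overhead): protein in fresh feed = protein in product, i.e. 972×0.107 = (1−0.350)·C·0.255.
C = 104/(0.255×0.650) = 627.48 kg/s.
Recycle K = 0.350×627.48 = 219.62 kg/s.
Combined feed P = 972 + 219.62 = 1191.6 kg/s.
Overhead R = P − C = 1191.6 − 627.48 = 564.14 kg/s.

564.1 kg/s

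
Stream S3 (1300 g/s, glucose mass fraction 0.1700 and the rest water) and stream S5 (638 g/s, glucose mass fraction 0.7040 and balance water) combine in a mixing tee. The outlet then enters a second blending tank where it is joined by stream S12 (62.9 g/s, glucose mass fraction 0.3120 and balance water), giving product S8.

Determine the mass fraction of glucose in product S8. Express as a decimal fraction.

Overall, product flow = 2000.9 g/s.
glucose in = 1300×0.170 + 638×0.704 + 62.9×0.312 = 689.78 g/s.
glucose fraction in S8 = 0.3447.

0.3447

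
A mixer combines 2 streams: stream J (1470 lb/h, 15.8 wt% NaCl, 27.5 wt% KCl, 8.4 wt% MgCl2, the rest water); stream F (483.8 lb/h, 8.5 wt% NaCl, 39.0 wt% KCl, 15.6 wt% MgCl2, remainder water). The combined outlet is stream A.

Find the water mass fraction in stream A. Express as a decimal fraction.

0.455

Total flow out = 1470 + 483.8 = 1953.8 lb/h.
water in = 1470×0.483 + 483.8×0.369 = 888.53 lb/h.
water mass fraction in A = 888.53/1953.8 = 0.455.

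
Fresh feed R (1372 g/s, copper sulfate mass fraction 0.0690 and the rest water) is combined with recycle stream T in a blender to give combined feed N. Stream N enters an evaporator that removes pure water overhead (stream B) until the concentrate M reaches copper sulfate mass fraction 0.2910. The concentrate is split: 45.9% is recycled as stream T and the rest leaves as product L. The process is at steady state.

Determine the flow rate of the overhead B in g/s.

1047 g/s

Overall copper sulfate balance (none leaves overhead): copper sulfate in fresh feed = copper sulfate in product, i.e. 1372×0.069 = (1−0.459)·M·0.291.
M = 94.668/(0.291×0.541) = 601.33 g/s.
Recycle T = 0.459×601.33 = 276.01 g/s.
Combined feed N = 1372 + 276.01 = 1648 g/s.
Overhead B = N − M = 1648 − 601.33 = 1046.7 g/s.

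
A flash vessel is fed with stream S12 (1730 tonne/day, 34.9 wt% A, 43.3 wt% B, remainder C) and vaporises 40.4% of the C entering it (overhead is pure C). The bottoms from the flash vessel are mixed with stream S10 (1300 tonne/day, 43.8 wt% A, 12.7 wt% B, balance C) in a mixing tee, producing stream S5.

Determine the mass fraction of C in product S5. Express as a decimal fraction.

Vapour removed = 0.404×0.218×1730 = 152.36 tonne/day; concentrate = 1577.6 tonne/day.
C reaching the mixer = 224.78 (from concentrate) + 1300×0.435 = 790.28 tonne/day.
Product flow = 1577.6 + 1300 = 2877.6 tonne/day; C fraction = 0.275.

0.275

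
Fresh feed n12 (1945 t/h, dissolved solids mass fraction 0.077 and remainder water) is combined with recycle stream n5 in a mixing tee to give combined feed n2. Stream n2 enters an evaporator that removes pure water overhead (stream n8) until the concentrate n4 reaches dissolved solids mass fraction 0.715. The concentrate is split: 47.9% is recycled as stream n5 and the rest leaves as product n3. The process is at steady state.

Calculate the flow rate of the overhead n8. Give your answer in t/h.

1736 t/h

Overall dissolved solids balance (none leaves overhead): dissolved solids in fresh feed = dissolved solids in product, i.e. 1945×0.077 = (1−0.479)·n4·0.715.
n4 = 149.76/(0.715×0.521) = 402.04 t/h.
Recycle n5 = 0.479×402.04 = 192.58 t/h.
Combined feed n2 = 1945 + 192.58 = 2137.6 t/h.
Overhead n8 = n2 − n4 = 2137.6 − 402.04 = 1735.5 t/h.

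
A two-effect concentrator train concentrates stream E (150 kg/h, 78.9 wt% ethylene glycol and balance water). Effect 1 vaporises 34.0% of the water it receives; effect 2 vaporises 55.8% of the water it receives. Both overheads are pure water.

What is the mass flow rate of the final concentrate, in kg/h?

water in feed = 150×0.211 = 31.65 kg/h.
After stage 1: water left = (1−0.340)×31.65 = 20.889; stream total = 139.24 kg/h.
After stage 2: water left = (1−0.558)×20.889 = 9.2329; final concentrate = 127.58 kg/h.

127.6 kg/h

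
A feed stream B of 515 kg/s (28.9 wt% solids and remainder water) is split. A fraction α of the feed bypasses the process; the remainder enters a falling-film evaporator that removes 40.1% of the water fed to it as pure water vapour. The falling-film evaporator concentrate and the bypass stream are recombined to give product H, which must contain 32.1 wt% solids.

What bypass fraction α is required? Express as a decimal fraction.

All 515×0.289 = 148.83 kg/s of solids reaches H, so H = 148.83/0.321 = 463.66 kg/s and vapour = 51.34 kg/s.
The evaporator receives (1−α)·515 of feed at 0.711 water and removes 0.401 of that water:
0.401×0.711×(1−α)×515 = 51.34
(1−α) = 51.34/146.83 = 0.3496;  α = 0.6504.

0.650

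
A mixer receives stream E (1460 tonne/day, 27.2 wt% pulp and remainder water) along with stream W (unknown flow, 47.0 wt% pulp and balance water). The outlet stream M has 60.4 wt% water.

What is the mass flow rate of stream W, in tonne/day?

Let W be the unknown flow. Total out = 1460 + W.
water balance: 1062.9 + 0.530·W = 0.604·(1460 + W)
(0.530 − 0.604)·W = 0.604×1460 − 1062.9 = -181.04
W = -181.04 / -0.074 = 2446.5 tonne/day

2446 tonne/day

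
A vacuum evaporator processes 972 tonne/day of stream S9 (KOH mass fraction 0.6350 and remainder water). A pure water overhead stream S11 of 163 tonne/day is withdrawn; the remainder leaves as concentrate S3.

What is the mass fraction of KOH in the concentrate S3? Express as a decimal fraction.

0.7629

KOH is not removed: 972×0.635 = 617.22 tonne/day of KOH enters S3.
Concentrate = 972 − 163 = 809 tonne/day.
Mass fraction = 617.22/809 = 0.7629.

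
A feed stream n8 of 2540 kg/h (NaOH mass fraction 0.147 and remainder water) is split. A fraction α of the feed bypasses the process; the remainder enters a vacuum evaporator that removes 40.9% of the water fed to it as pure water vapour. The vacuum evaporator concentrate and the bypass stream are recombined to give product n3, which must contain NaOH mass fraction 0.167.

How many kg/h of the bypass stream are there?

All 2540×0.147 = 373.38 kg/h of NaOH reaches n3, so n3 = 373.38/0.167 = 2235.8 kg/h and vapour = 304.19 kg/h.
The evaporator receives (1−α)·2540 of feed at 0.853 water and removes 0.409 of that water:
0.409×0.853×(1−α)×2540 = 304.19
(1−α) = 304.19/886.15 = 0.3433;  α = 0.6567.
Bypass flow = 0.6567×2540 = 1668.1 kg/h.

1668 kg/h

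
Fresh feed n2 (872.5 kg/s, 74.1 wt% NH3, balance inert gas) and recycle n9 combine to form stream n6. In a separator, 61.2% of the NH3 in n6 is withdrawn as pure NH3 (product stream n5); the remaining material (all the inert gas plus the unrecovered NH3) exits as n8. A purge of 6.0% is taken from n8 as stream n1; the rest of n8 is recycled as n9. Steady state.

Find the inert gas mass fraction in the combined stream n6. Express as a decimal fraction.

0.7873

inert gas enters only via n2 and leaves only via the purge: 872.5×0.259 = 0.060×(inert gas in n8), and the separator passes all inert gas, so inert gas in n6 = inert gas in n8 = 3766.3 kg/s.
NH3 in n6: m_A = 872.5×0.741 + (1−0.060)·(1−0.612)·m_A, so m_A = 646.52/0.6353 = 1017.7 kg/s.
n6 = 1017.7 + 3766.3 = 4784 kg/s.
inert gas fraction in n6 = 3766.3/4784 = 0.7873.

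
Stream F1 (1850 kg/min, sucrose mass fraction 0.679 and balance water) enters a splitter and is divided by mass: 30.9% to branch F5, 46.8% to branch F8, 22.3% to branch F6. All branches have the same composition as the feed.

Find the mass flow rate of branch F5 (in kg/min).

571.6 kg/min

Branch F5 flow = 0.309×1850 = 571.65 kg/min.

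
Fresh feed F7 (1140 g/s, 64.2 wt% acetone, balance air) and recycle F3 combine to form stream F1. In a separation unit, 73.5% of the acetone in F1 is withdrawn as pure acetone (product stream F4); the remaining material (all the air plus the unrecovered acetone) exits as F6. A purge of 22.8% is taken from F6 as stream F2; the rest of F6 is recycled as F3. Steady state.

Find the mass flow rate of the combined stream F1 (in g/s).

2710 g/s

air enters only via F7 and leaves only via the purge: 1140×0.358 = 0.228×(air in F6), and the separation unit passes all air, so air in F1 = air in F6 = 1790 g/s.
acetone in F1: m_A = 1140×0.642 + (1−0.228)·(1−0.735)·m_A, so m_A = 731.88/0.7954 = 920.12 g/s.
F1 = 920.12 + 1790 = 2710.1 g/s.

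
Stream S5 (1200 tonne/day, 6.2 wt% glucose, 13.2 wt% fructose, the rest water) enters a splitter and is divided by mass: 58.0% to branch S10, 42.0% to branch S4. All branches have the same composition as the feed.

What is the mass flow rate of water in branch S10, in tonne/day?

Branch S10 total = 0.580×1200 = 696 tonne/day.
water in S10 = 0.806×696 = 560.98 tonne/day.

561 tonne/day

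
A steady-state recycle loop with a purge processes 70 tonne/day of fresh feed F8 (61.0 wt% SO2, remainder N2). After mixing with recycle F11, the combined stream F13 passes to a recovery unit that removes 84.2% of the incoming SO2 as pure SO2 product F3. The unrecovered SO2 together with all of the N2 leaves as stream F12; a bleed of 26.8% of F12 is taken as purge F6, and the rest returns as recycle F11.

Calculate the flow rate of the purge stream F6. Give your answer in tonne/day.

29.34 tonne/day

N2 enters only via F8 and leaves only via the purge: 70×0.390 = 0.268×(N2 in F12), and the recovery unit passes all N2, so N2 in F13 = N2 in F12 = 101.87 tonne/day.
SO2 in F13: m_A = 70×0.610 + (1−0.268)·(1−0.842)·m_A, so m_A = 42.7/0.8843 = 48.284 tonne/day.
F12 = (1−0.842)×48.284 + 101.87 = 109.49 tonne/day.
Purge F6 = 0.268×109.49 = 29.345 tonne/day.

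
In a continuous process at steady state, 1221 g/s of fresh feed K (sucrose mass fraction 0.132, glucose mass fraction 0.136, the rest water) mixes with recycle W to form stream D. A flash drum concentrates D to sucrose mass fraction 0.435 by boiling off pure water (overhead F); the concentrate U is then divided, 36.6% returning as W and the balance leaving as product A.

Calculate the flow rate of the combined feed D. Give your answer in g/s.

1435 g/s

Overall sucrose balance (none leaves overhead): sucrose in fresh feed = sucrose in product, i.e. 1221×0.132 = (1−0.366)·U·0.435.
U = 161.17/(0.435×0.634) = 584.4 g/s.
Recycle W = 0.366×584.4 = 213.89 g/s.
Combined feed D = 1221 + 213.89 = 1434.9 g/s.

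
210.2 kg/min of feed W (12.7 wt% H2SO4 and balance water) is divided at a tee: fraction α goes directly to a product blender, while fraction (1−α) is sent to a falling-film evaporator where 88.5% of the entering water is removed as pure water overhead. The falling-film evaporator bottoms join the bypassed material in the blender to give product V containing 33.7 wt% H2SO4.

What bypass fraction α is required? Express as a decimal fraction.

0.193

All 210.2×0.127 = 26.695 kg/min of H2SO4 reaches V, so V = 26.695/0.337 = 79.215 kg/min and vapour = 130.99 kg/min.
The evaporator receives (1−α)·210.2 of feed at 0.873 water and removes 0.885 of that water:
0.885×0.873×(1−α)×210.2 = 130.99
(1−α) = 130.99/162.4 = 0.8066;  α = 0.1934.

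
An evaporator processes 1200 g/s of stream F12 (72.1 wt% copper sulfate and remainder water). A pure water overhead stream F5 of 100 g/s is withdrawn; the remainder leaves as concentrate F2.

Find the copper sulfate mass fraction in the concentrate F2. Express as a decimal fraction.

copper sulfate is not removed: 1200×0.721 = 865.2 g/s of copper sulfate enters F2.
Concentrate = 1200 − 100 = 1100 g/s.
Mass fraction = 865.2/1100 = 0.7865.

0.7865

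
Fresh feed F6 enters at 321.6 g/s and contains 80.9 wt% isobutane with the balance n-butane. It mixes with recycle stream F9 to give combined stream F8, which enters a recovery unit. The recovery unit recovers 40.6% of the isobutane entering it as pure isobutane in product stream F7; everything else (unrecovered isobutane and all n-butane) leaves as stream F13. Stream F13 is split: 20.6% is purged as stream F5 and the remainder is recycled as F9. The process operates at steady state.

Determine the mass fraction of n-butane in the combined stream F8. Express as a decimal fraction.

0.377

n-butane enters only via F6 and leaves only via the purge: 321.6×0.191 = 0.206×(n-butane in F13), and the recovery unit passes all n-butane, so n-butane in F8 = n-butane in F13 = 298.18 g/s.
isobutane in F8: m_A = 321.6×0.809 + (1−0.206)·(1−0.406)·m_A, so m_A = 260.17/0.5284 = 492.42 g/s.
F8 = 492.42 + 298.18 = 790.6 g/s.
n-butane fraction in F8 = 298.18/790.6 = 0.377.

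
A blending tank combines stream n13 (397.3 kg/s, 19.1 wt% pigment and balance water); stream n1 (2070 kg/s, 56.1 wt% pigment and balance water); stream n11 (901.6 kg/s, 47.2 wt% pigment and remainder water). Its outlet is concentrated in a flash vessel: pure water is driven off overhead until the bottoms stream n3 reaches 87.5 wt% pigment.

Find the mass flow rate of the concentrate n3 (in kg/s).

pigment entering = 397.3×0.191 + 2070×0.561 + 901.6×0.472 = 1662.7 kg/s.
All pigment reports to n3, so n3 = 1662.7/0.875 = 1900.2 kg/s.

1900 kg/s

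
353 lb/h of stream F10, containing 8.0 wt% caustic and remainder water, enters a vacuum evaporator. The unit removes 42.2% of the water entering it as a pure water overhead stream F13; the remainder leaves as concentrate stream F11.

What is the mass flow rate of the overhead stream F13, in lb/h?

water entering = 353×0.920 = 324.76 lb/h; overhead removed = 0.422×324.76 = 137.05 lb/h.

137 lb/h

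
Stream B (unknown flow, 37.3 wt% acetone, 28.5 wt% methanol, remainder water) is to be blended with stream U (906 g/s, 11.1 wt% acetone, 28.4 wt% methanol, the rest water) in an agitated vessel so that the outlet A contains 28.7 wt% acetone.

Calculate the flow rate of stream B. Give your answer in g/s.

Let B be the unknown flow. Total out = 906 + B.
acetone balance: 100.57 + 0.373·B = 0.287·(906 + B)
(0.373 − 0.287)·B = 0.287×906 − 100.57 = 159.46
B = 159.46 / 0.086 = 1854.1 g/s

1854 g/s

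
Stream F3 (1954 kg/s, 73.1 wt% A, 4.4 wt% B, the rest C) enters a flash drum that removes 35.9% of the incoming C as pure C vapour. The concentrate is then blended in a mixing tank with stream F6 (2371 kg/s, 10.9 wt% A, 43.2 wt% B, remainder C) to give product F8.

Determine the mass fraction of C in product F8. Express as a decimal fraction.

0.3288

Vapour removed = 0.359×0.225×1954 = 157.83 kg/s; concentrate = 1796.2 kg/s.
C reaching the mixer = 281.82 (from concentrate) + 2371×0.459 = 1370.1 kg/s.
Product flow = 1796.2 + 2371 = 4167.2 kg/s; C fraction = 0.3288.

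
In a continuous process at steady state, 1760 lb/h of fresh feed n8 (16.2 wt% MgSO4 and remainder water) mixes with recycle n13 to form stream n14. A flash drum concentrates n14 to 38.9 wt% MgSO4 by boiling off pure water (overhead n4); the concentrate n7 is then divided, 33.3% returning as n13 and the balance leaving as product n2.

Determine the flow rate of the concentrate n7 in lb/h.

1099 lb/h

Overall MgSO4 balance (none leaves overhead): MgSO4 in fresh feed = MgSO4 in product, i.e. 1760×0.162 = (1−0.333)·n7·0.389.
n7 = 285.12/(0.389×0.667) = 1098.9 lb/h.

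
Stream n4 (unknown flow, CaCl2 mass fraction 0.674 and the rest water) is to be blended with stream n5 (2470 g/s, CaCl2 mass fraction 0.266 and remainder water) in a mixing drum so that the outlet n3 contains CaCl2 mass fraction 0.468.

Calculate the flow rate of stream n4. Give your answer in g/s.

Let n4 be the unknown flow. Total out = 2470 + n4.
CaCl2 balance: 657.02 + 0.674·n4 = 0.468·(2470 + n4)
(0.674 − 0.468)·n4 = 0.468×2470 − 657.02 = 498.94
n4 = 498.94 / 0.206 = 2422 g/s

2422 g/s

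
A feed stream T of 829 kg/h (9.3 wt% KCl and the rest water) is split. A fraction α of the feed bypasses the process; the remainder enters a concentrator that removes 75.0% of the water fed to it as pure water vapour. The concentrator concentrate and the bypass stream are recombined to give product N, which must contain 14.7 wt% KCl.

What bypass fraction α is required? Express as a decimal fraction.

0.460

All 829×0.093 = 77.097 kg/h of KCl reaches N, so N = 77.097/0.147 = 524.47 kg/h and vapour = 304.53 kg/h.
The evaporator receives (1−α)·829 of feed at 0.907 water and removes 0.750 of that water:
0.750×0.907×(1−α)×829 = 304.53
(1−α) = 304.53/563.93 = 0.5400;  α = 0.4600.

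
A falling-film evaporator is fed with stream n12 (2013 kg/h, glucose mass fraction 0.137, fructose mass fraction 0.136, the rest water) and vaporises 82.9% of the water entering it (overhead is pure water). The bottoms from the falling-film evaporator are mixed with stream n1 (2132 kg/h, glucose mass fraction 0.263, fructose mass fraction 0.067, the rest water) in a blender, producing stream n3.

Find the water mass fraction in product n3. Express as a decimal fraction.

0.573

Vapour removed = 0.829×0.727×2013 = 1213.2 kg/h; concentrate = 799.8 kg/h.
water reaching the mixer = 250.25 (from concentrate) + 2132×0.670 = 1678.7 kg/h.
Product flow = 799.8 + 2132 = 2931.8 kg/h; water fraction = 0.573.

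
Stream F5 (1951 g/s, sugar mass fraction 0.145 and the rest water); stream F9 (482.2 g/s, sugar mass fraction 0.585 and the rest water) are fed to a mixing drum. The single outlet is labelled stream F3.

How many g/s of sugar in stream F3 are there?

sugar out = sugar in = 1951×0.145 + 482.2×0.585 = 564.98 g/s.

565 g/s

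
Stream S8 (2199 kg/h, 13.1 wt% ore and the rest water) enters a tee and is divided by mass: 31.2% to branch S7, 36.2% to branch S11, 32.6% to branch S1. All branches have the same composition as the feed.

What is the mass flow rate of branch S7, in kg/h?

686.1 kg/h

Branch S7 flow = 0.312×2199 = 686.09 kg/h.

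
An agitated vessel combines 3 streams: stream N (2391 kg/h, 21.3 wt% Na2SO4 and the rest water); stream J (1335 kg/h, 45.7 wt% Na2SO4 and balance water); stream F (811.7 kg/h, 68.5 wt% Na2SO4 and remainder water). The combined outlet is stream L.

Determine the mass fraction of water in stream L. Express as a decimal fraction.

Total flow out = 2391 + 1335 + 811.7 = 4537.7 kg/h.
water in = 2391×0.787 + 1335×0.543 + 811.7×0.315 = 2862.3 kg/h.
water mass fraction in L = 2862.3/4537.7 = 0.631.

0.631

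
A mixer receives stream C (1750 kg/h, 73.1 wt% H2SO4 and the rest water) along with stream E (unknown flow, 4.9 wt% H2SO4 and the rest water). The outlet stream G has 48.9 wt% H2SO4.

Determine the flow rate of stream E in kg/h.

962.5 kg/h

Let E be the unknown flow. Total out = 1750 + E.
H2SO4 balance: 1279.2 + 0.049·E = 0.489·(1750 + E)
(0.049 − 0.489)·E = 0.489×1750 − 1279.2 = -423.5
E = -423.5 / -0.440 = 962.5 kg/h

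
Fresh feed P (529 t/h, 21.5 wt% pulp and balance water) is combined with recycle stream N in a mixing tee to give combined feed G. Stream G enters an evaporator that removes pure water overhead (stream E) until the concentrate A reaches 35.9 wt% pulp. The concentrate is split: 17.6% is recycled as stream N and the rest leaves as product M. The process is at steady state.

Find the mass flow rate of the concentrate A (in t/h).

Overall pulp balance (none leaves overhead): pulp in fresh feed = pulp in product, i.e. 529×0.215 = (1−0.176)·A·0.359.
A = 113.73/(0.359×0.824) = 384.48 t/h.

384.5 t/h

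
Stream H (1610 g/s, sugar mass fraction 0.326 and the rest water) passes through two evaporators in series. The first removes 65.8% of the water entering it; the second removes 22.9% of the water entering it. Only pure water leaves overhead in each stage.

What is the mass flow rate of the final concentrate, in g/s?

811 g/s

water in feed = 1610×0.674 = 1085.1 g/s.
After stage 1: water left = (1−0.658)×1085.1 = 371.12; stream total = 895.98 g/s.
After stage 2: water left = (1−0.229)×371.12 = 286.13; final concentrate = 810.99 g/s.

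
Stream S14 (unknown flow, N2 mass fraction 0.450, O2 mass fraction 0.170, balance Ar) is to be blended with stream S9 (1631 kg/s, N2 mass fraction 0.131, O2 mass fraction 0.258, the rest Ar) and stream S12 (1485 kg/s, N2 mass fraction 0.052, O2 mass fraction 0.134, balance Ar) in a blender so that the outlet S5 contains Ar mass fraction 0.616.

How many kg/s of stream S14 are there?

1211 kg/s

Let S14 be the unknown flow. Total out = 3116 + S14.
Ar balance: 2205.3 + 0.380·S14 = 0.616·(3116 + S14)
(0.380 − 0.616)·S14 = 0.616×3116 − 2205.3 = -285.88
S14 = -285.88 / -0.236 = 1211.3 kg/s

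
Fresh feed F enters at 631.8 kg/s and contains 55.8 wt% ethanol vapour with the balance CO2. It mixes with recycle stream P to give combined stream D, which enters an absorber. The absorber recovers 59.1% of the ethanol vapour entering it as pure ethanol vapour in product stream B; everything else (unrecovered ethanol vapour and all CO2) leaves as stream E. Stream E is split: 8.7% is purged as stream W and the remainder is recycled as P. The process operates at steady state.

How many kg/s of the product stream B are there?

332.5 kg/s

ethanol vapour in D: m_A = 631.8×0.558 + (1−0.087)·(1−0.591)·m_A, so m_A = 352.54/0.6266 = 562.65 kg/s.
Product B = 0.591×562.65 = 332.52 kg/s.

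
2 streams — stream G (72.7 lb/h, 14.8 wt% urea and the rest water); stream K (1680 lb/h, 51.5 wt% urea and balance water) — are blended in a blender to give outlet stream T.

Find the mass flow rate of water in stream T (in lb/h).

876.7 lb/h

water out = water in = 72.7×0.852 + 1680×0.485 = 876.74 lb/h.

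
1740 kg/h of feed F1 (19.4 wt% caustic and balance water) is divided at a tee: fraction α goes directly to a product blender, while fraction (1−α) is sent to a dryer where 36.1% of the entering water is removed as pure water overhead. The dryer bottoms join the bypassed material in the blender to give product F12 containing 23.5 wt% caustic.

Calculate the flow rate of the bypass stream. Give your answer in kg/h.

696.7 kg/h

All 1740×0.194 = 337.56 kg/h of caustic reaches F12, so F12 = 337.56/0.235 = 1436.4 kg/h and vapour = 303.57 kg/h.
The evaporator receives (1−α)·1740 of feed at 0.806 water and removes 0.361 of that water:
0.361×0.806×(1−α)×1740 = 303.57
(1−α) = 303.57/506.28 = 0.5996;  α = 0.4004.
Bypass flow = 0.4004×1740 = 696.67 kg/h.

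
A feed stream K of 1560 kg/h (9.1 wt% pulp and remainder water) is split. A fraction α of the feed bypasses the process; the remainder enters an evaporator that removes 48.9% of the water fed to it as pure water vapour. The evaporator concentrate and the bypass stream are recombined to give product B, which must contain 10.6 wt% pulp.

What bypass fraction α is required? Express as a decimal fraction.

All 1560×0.091 = 141.96 kg/h of pulp reaches B, so B = 141.96/0.106 = 1339.2 kg/h and vapour = 220.75 kg/h.
The evaporator receives (1−α)·1560 of feed at 0.909 water and removes 0.489 of that water:
0.489×0.909×(1−α)×1560 = 220.75
(1−α) = 220.75/693.42 = 0.3184;  α = 0.6816.

0.682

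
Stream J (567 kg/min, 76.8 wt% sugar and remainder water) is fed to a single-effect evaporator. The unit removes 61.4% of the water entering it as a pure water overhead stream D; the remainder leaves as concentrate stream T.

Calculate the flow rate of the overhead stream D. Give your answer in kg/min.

water entering = 567×0.232 = 131.54 kg/min; overhead removed = 0.614×131.54 = 80.768 kg/min.

80.77 kg/min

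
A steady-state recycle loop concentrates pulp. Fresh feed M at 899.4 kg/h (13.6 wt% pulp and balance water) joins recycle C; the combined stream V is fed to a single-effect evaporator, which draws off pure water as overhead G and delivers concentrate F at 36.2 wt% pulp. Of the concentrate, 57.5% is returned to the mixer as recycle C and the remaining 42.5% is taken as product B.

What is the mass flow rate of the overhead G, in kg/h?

561.5 kg/h

Overall pulp balance (none leaves overhead): pulp in fresh feed = pulp in product, i.e. 899.4×0.136 = (1−0.575)·F·0.362.
F = 122.32/(0.362×0.425) = 795.05 kg/h.
Recycle C = 0.575×795.05 = 457.15 kg/h.
Combined feed V = 899.4 + 457.15 = 1356.6 kg/h.
Overhead G = V − F = 1356.6 − 795.05 = 561.5 kg/h.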